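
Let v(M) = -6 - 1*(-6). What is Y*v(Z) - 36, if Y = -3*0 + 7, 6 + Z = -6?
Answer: -36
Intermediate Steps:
Z = -12 (Z = -6 - 6 = -12)
Y = 7 (Y = 0 + 7 = 7)
v(M) = 0 (v(M) = -6 + 6 = 0)
Y*v(Z) - 36 = 7*0 - 36 = 0 - 36 = -36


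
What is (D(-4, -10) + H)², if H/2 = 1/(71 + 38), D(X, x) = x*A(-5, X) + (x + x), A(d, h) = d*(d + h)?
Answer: 2624307984/11881 ≈ 2.2088e+5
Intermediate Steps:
D(X, x) = 2*x + x*(25 - 5*X) (D(X, x) = x*(-5*(-5 + X)) + (x + x) = x*(25 - 5*X) + 2*x = 2*x + x*(25 - 5*X))
H = 2/109 (H = 2/(71 + 38) = 2/109 ≈ 0.018349)
(D(-4, -10) + H)² = (-10*(27 - 5*(-4)) + 2/109)² = (-10*(27 + 20) + 2/109)² = (-10*47 + 2/109)² = (-470 + 2/109)² = (-51228/109)² = 2624307984/11881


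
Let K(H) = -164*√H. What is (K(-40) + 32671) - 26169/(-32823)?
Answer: 357462134/10941 - 328*I*√10 ≈ 32672.0 - 1037.2*I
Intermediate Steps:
(K(-40) + 32671) - 26169/(-32823) = (-328*I*√10 + 32671) - 26169/(-32823) = (-328*I*√10 + 32671) - 26169*(-1/32823) = (-328*I*√10 + 32671) + 8723/10941 = (32671 - 328*I*√10) + 8723/10941 = 357462134/10941 - 328*I*√10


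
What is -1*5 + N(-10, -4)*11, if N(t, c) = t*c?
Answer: 435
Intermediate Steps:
N(t, c) = c*t
-1*5 + N(-10, -4)*11 = -1*5 - 4*(-10)*11 = -5 + 40*11 = -5 + 440 = 435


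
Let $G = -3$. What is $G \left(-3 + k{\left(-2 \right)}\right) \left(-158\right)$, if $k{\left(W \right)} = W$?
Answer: $-2370$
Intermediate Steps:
$G \left(-3 + k{\left(-2 \right)}\right) \left(-158\right) = - 3 \left(-3 - 2\right) \left(-158\right) = \left(-3\right) \left(-5\right) \left(-158\right) = 15 \left(-158\right) = -2370$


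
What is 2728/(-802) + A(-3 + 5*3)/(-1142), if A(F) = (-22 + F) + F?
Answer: -779245/228971 ≈ -3.4032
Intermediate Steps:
A(F) = -22 + 2*F
2728/(-802) + A(-3 + 5*3)/(-1142) = 2728/(-802) + (-22 + 2*(-3 + 5*3))/(-1142) = 2728*(-1/802) + (-22 + 2*(-3 + 15))*(-1/1142) = -1364/401 + (-22 + 2*12)*(-1/1142) = -1364/401 + (-22 + 24)*(-1/1142) = -1364/401 + 2*(-1/1142) = -1364/401 - 1/571 = -779245/228971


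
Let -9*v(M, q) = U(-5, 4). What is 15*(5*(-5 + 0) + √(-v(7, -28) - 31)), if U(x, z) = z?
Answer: -375 + 25*I*√11 ≈ -375.0 + 82.916*I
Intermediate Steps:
v(M, q) = -4/9 (v(M, q) = -⅑*4 = -4/9)
15*(5*(-5 + 0) + √(-v(7, -28) - 31)) = 15*(5*(-5 + 0) + √(-1*(-4/9) - 31)) = 15*(5*(-5) + √(4/9 - 31)) = 15*(-25 + √(-275/9)) = 15*(-25 + 5*I*√11/3) = -375 + 25*I*√11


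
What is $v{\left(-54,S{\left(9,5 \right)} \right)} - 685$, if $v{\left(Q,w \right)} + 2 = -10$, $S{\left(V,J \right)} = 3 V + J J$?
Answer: $-697$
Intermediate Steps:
$S{\left(V,J \right)} = J^{2} + 3 V$ ($S{\left(V,J \right)} = 3 V + J^{2} = J^{2} + 3 V$)
$v{\left(Q,w \right)} = -12$ ($v{\left(Q,w \right)} = -2 - 10 = -12$)
$v{\left(-54,S{\left(9,5 \right)} \right)} - 685 = -12 - 685 = -697$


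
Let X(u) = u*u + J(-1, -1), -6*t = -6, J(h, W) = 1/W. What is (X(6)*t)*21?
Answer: 735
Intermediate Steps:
t = 1 (t = -1/6*(-6) = 1)
X(u) = -1 + u**2 (X(u) = u*u + 1/(-1) = u**2 - 1 = -1 + u**2)
(X(6)*t)*21 = ((-1 + 6**2)*1)*21 = ((-1 + 36)*1)*21 = (35*1)*21 = 35*21 = 735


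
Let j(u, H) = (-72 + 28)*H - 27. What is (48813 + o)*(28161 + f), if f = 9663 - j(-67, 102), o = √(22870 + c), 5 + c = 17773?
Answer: 2066693607 + 42339*√40638 ≈ 2.0752e+9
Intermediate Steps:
c = 17768 (c = -5 + 17773 = 17768)
o = √40638 (o = √(22870 + 17768) = √40638 ≈ 201.59)
j(u, H) = -27 - 44*H (j(u, H) = -44*H - 27 = -27 - 44*H)
f = 14178 (f = 9663 - (-27 - 44*102) = 9663 - (-27 - 4488) = 9663 - 1*(-4515) = 9663 + 4515 = 14178)
(48813 + o)*(28161 + f) = (48813 + √40638)*(28161 + 14178) = (48813 + √40638)*42339 = 2066693607 + 42339*√40638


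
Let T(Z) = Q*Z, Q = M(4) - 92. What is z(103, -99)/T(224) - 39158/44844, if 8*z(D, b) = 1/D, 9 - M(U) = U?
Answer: -17466766515/20003054848 ≈ -0.87321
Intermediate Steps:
M(U) = 9 - U
z(D, b) = 1/(8*D)
Q = -87 (Q = (9 - 1*4) - 92 = (9 - 4) - 92 = 5 - 92 = -87)
T(Z) = -87*Z
z(103, -99)/T(224) - 39158/44844 = ((⅛)/103)/((-87*224)) - 39158/44844 = ((⅛)*(1/103))/(-19488) - 39158*1/44844 = (1/824)*(-1/19488) - 19579/22422 = -1/16058112 - 19579/22422 = -17466766515/20003054848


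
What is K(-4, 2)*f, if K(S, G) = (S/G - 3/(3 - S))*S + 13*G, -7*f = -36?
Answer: 9000/49 ≈ 183.67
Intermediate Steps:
f = 36/7 (f = -1/7*(-36) = 36/7 ≈ 5.1429)
K(S, G) = 13*G + S*(-3/(3 - S) + S/G) (K(S, G) = (-3/(3 - S) + S/G)*S + 13*G = S*(-3/(3 - S) + S/G) + 13*G = 13*G + S*(-3/(3 - S) + S/G))
K(-4, 2)*f = (((-4)**3 - 39*2**2 - 3*(-4)**2 + 3*2*(-4) + 13*(-4)*2**2)/(2*(-3 - 4)))*(36/7) = ((1/2)*(-64 - 39*4 - 3*16 - 24 + 13*(-4)*4)/(-7))*(36/7) = ((1/2)*(-1/7)*(-64 - 156 - 48 - 24 - 208))*(36/7) = ((1/2)*(-1/7)*(-500))*(36/7) = (250/7)*(36/7) = 9000/49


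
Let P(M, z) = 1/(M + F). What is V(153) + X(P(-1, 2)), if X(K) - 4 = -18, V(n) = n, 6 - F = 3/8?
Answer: 139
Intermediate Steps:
F = 45/8 (F = 6 - 3/8 = 45/8 ≈ 5.6250)
P(M, z) = 1/(45/8 + M) (P(M, z) = 1/(M + 45/8) = 1/(45/8 + M))
X(K) = -14 (X(K) = 4 - 18 = -14)
V(153) + X(P(-1, 2)) = 153 - 14 = 139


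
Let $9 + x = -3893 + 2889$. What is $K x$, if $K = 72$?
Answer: $-72936$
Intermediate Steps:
$x = -1013$ ($x = -9 + \left(-3893 + 2889\right) = -9 - 1004 = -1013$)
$K x = 72 \left(-1013\right) = -72936$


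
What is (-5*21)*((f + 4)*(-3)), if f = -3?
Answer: 315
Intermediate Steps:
(-5*21)*((f + 4)*(-3)) = (-5*21)*((-3 + 4)*(-3)) = -105*(-3) = 315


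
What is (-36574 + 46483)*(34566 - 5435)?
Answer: 288659079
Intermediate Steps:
(-36574 + 46483)*(34566 - 5435) = 9909*29131 = 288659079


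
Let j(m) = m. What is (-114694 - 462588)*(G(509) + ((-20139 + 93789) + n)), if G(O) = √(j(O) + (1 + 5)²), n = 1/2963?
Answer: -125977336163182/2963 - 577282*√545 ≈ -4.2530e+10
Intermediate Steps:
n = 1/2963 ≈ 0.00033750
G(O) = √(36 + O) (G(O) = √(O + (1 + 5)²) = √(O + 6²) = √(O + 36) = √(36 + O))
(-114694 - 462588)*(G(509) + ((-20139 + 93789) + n)) = (-114694 - 462588)*(√(36 + 509) + ((-20139 + 93789) + 1/2963)) = -577282*(√545 + (73650 + 1/2963)) = -577282*(√545 + 218224951/2963) = -577282*(218224951/2963 + √545) = -125977336163182/2963 - 577282*√545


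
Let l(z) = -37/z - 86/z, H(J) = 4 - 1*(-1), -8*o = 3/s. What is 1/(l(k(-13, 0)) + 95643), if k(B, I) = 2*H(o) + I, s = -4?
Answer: 10/956307 ≈ 1.0457e-5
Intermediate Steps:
o = 3/32 (o = -3/(8*(-4)) = -3*(-1)/(8*4) = -⅛*(-¾) = 3/32 ≈ 0.093750)
H(J) = 5 (H(J) = 4 + 1 = 5)
k(B, I) = 10 + I (k(B, I) = 2*5 + I = 10 + I)
l(z) = -123/z
1/(l(k(-13, 0)) + 95643) = 1/(-123/(10 + 0) + 95643) = 1/(-123/10 + 95643) = 1/(956307/10) = 10/956307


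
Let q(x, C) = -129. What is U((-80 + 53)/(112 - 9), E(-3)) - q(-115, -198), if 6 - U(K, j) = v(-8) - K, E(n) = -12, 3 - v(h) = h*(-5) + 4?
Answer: 18101/103 ≈ 175.74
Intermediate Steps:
v(h) = -1 + 5*h (v(h) = 3 - (h*(-5) + 4) = 3 - (-5*h + 4) = 3 - (4 - 5*h) = 3 + (-4 + 5*h) = -1 + 5*h)
U(K, j) = 47 + K (U(K, j) = 6 - ((-1 + 5*(-8)) - K) = 6 - ((-1 - 40) - K) = 6 - (-41 - K) = 6 + (41 + K) = 47 + K)
U((-80 + 53)/(112 - 9), E(-3)) - q(-115, -198) = (47 + (-80 + 53)/(112 - 9)) - 1*(-129) = (47 - 27/103) + 129 = 4814/103 + 129 = 18101/103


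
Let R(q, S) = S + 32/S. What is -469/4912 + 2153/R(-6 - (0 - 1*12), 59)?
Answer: 622309027/17255856 ≈ 36.064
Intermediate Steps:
-469/4912 + 2153/R(-6 - (0 - 1*12), 59) = -469/4912 + 2153/(59 + 32/59) = -469/4912 + 2153/(3513/59) = -469/4912 + 2153*(59/3513) = -469/4912 + 127027/3513 = 622309027/17255856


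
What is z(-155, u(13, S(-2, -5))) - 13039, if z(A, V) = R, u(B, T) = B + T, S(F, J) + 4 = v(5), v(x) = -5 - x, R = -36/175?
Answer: -2281861/175 ≈ -13039.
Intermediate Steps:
R = -36/175 (R = -36*1/175 = -36/175 ≈ -0.20571)
S(F, J) = -14 (S(F, J) = -4 + (-5 - 1*5) = -4 + (-5 - 5) = -4 - 10 = -14)
z(A, V) = -36/175
z(-155, u(13, S(-2, -5))) - 13039 = -36/175 - 13039 = -2281861/175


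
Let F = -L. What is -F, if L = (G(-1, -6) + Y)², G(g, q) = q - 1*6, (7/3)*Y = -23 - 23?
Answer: 49284/49 ≈ 1005.8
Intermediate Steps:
Y = -138/7 (Y = 3*(-23 - 23)/7 = (3/7)*(-46) = -138/7 ≈ -19.714)
G(g, q) = -6 + q (G(g, q) = q - 6 = -6 + q)
L = 49284/49 (L = ((-6 - 6) - 138/7)² = (-12 - 138/7)² = (-222/7)² = 49284/49 ≈ 1005.8)
F = -49284/49 (F = -1*49284/49 = -49284/49 ≈ -1005.8)
-F = -1*(-49284/49) = 49284/49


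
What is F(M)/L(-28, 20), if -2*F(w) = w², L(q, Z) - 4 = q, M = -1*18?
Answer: 27/4 ≈ 6.7500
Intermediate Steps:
M = -18
L(q, Z) = 4 + q
F(w) = -w²/2
F(M)/L(-28, 20) = (-½*(-18)²)/(4 - 28) = -½*324/(-24) = -162*(-1/24) = 27/4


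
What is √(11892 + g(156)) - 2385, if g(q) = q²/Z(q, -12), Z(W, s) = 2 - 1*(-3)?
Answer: -2385 + 2*√104745/5 ≈ -2255.5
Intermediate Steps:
Z(W, s) = 5 (Z(W, s) = 2 + 3 = 5)
g(q) = q²/5
√(11892 + g(156)) - 2385 = √(11892 + (⅕)*156²) - 2385 = √(11892 + (⅕)*24336) - 2385 = √(11892 + 24336/5) - 2385 = √(83796/5) - 2385 = 2*√104745/5 - 2385 = -2385 + 2*√104745/5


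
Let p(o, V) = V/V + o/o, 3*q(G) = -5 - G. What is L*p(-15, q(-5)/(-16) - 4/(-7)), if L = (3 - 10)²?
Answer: 98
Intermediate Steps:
q(G) = -5/3 - G/3 (q(G) = (-5 - G)/3 = -5/3 - G/3)
L = 49 (L = (-7)² = 49)
p(o, V) = 2 (p(o, V) = 1 + 1 = 2)
L*p(-15, q(-5)/(-16) - 4/(-7)) = 49*2 = 98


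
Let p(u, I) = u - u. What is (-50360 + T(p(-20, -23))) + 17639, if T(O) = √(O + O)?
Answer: -32721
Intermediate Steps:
p(u, I) = 0
T(O) = √2*√O (T(O) = √(2*O) = √2*√O)
(-50360 + T(p(-20, -23))) + 17639 = (-50360 + √2*√0) + 17639 = (-50360 + √2*0) + 17639 = (-50360 + 0) + 17639 = -50360 + 17639 = -32721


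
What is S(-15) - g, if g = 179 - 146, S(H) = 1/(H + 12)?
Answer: -100/3 ≈ -33.333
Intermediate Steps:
S(H) = 1/(12 + H)
g = 33
S(-15) - g = 1/(12 - 15) - 1*33 = 1/(-3) - 33 = -1/3 - 33 = -100/3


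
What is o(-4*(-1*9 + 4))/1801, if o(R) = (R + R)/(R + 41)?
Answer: 40/109861 ≈ 0.00036410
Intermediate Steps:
o(R) = 2*R/(41 + R) (o(R) = (2*R)/(41 + R) = 2*R/(41 + R))
o(-4*(-1*9 + 4))/1801 = (2*(-4*(-1*9 + 4))/(41 - 4*(-1*9 + 4)))/1801 = (2*(-4*(-9 + 4))/(41 - 4*(-9 + 4)))*(1/1801) = (2*(-4*(-5))/(41 - 4*(-5)))*(1/1801) = (2*20/(41 + 20))*(1/1801) = (2*20/61)*(1/1801) = (2*20*(1/61))*(1/1801) = (40/61)*(1/1801) = 40/109861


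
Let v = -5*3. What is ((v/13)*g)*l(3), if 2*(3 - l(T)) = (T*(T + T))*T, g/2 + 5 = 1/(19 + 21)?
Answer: -3582/13 ≈ -275.54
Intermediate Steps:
v = -15
g = -199/20 (g = -10 + 2/(19 + 21) = -10 + 2/40 = -10 + 2*(1/40) = -10 + 1/20 = -199/20 ≈ -9.9500)
l(T) = 3 - T³ (l(T) = 3 - T*(T + T)*T/2 = 3 - T*(2*T)*T/2 = 3 - 2*T²*T/2 = 3 - T³)
((v/13)*g)*l(3) = (-15/13*(-199/20))*(3 - 1*3³) = (-15*1/13*(-199/20))*(3 - 1*27) = (-15/13*(-199/20))*(3 - 27) = (597/52)*(-24) = -3582/13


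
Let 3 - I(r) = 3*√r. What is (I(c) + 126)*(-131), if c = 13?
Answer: -16899 + 393*√13 ≈ -15482.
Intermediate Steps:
I(r) = 3 - 3*√r
(I(c) + 126)*(-131) = ((3 - 3*√13) + 126)*(-131) = (129 - 3*√13)*(-131) = -16899 + 393*√13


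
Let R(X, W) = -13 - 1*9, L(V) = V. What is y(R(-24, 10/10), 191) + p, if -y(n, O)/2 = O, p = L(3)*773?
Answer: 1937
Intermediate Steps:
R(X, W) = -22 (R(X, W) = -13 - 9 = -22)
p = 2319 (p = 3*773 = 2319)
y(n, O) = -2*O
y(R(-24, 10/10), 191) + p = -2*191 + 2319 = -382 + 2319 = 1937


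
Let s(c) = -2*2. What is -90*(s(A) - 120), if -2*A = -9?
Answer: 11160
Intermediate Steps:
A = 9/2 (A = -½*(-9) = 9/2 ≈ 4.5000)
s(c) = -4
-90*(s(A) - 120) = -90*(-4 - 120) = -90*(-124) = 11160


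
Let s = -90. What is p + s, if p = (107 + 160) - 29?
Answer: 148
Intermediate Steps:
p = 238 (p = 267 - 29 = 238)
p + s = 238 - 90 = 148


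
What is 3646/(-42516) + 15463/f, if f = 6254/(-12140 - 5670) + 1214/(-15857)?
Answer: -46416473177322497/1283887730322 ≈ -36153.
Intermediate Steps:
f = -60395509/141206585 (f = 6254/(-17810) + 1214*(-1/15857) = 6254*(-1/17810) - 1214/15857 = -3127/8905 - 1214/15857 = -60395509/141206585 ≈ -0.42771)
3646/(-42516) + 15463/f = 3646/(-42516) + 15463/(-60395509/141206585) = 3646*(-1/42516) + 15463*(-141206585/60395509) = -1823/21258 - 2183477423855/60395509 = -46416473177322497/1283887730322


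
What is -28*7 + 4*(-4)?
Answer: -212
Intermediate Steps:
-28*7 + 4*(-4) = -196 - 16 = -212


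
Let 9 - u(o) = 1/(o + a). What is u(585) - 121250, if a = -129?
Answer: -55285897/456 ≈ -1.2124e+5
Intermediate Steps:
u(o) = 9 - 1/(-129 + o) (u(o) = 9 - 1/(o - 129) = 9 - 1/(-129 + o))
u(585) - 121250 = (-1162 + 9*585)/(-129 + 585) - 121250 = (-1162 + 5265)/456 - 121250 = (1/456)*4103 - 121250 = 4103/456 - 121250 = -55285897/456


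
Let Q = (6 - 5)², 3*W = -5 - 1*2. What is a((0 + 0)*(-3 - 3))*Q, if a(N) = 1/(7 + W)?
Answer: 3/14 ≈ 0.21429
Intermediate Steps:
W = -7/3 (W = (-5 - 1*2)/3 = (-5 - 2)/3 = (⅓)*(-7) = -7/3 ≈ -2.3333)
Q = 1 (Q = 1² = 1)
a(N) = 3/14 (a(N) = 1/(7 - 7/3) = 1/(14/3) = 3/14)
a((0 + 0)*(-3 - 3))*Q = (3/14)*1 = 3/14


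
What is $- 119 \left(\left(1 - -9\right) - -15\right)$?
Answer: $-2975$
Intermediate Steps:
$- 119 \left(\left(1 - -9\right) - -15\right) = - 119 \left(\left(1 + 9\right) + 15\right) = - 119 \left(10 + 15\right) = \left(-119\right) 25 = -2975$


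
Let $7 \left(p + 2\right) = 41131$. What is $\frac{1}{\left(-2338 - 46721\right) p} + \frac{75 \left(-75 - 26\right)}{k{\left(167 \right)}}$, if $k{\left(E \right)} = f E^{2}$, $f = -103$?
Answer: $\frac{15279958582256}{5794424098514001} \approx 0.002637$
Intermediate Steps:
$p = \frac{41117}{7}$ ($p = -2 + \frac{1}{7} \cdot 41131 = -2 + \frac{41131}{7} = \frac{41117}{7} \approx 5873.9$)
$k{\left(E \right)} = - 103 E^{2}$
$\frac{1}{\left(-2338 - 46721\right) p} + \frac{75 \left(-75 - 26\right)}{k{\left(167 \right)}} = \frac{1}{\left(-2338 - 46721\right) \frac{41117}{7}} + \frac{75 \left(-75 - 26\right)}{\left(-103\right) 167^{2}} = \frac{1}{-49059} \cdot \frac{7}{41117} + \frac{75 \left(-101\right)}{\left(-103\right) 27889} = \left(- \frac{1}{49059}\right) \frac{7}{41117} - \frac{7575}{-2872567} = - \frac{7}{2017158903} - - \frac{7575}{2872567} = - \frac{7}{2017158903} + \frac{7575}{2872567} = \frac{15279958582256}{5794424098514001}$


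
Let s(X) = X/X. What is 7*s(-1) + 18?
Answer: 25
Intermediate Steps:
s(X) = 1
7*s(-1) + 18 = 7*1 + 18 = 7 + 18 = 25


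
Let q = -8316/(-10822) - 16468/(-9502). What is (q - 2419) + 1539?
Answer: -3222633264/3672523 ≈ -877.50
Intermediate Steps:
q = 9186976/3672523 (q = -8316*(-1/10822) - 16468*(-1/9502) = 594/773 + 8234/4751 = 9186976/3672523 ≈ 2.5015)
(q - 2419) + 1539 = (9186976/3672523 - 2419) + 1539 = -8874646161/3672523 + 1539 = -3222633264/3672523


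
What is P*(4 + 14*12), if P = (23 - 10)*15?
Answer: 33540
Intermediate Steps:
P = 195 (P = 13*15 = 195)
P*(4 + 14*12) = 195*(4 + 14*12) = 195*(4 + 168) = 195*172 = 33540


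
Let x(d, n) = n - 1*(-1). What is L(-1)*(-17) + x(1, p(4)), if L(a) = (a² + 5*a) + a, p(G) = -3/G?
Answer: 341/4 ≈ 85.250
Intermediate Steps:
x(d, n) = 1 + n (x(d, n) = n + 1 = 1 + n)
L(a) = a² + 6*a
L(-1)*(-17) + x(1, p(4)) = -(6 - 1)*(-17) + (1 - 3/4) = -1*5*(-17) + (1 - 3*¼) = -5*(-17) + (1 - ¾) = 85 + ¼ = 341/4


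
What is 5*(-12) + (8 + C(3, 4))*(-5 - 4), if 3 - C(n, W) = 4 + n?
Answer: -96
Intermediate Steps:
C(n, W) = -1 - n (C(n, W) = 3 - (4 + n) = 3 + (-4 - n) = -1 - n)
5*(-12) + (8 + C(3, 4))*(-5 - 4) = 5*(-12) + (8 + (-1 - 1*3))*(-5 - 4) = -60 + (8 + (-1 - 3))*(-9) = -60 + (8 - 4)*(-9) = -60 + 4*(-9) = -60 - 36 = -96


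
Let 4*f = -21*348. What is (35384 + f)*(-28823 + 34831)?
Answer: 201610456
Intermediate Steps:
f = -1827 (f = (-21*348)/4 = (¼)*(-7308) = -1827)
(35384 + f)*(-28823 + 34831) = (35384 - 1827)*(-28823 + 34831) = 33557*6008 = 201610456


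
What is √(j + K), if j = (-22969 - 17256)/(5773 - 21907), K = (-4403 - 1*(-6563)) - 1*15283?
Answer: I*√3415346070438/16134 ≈ 114.54*I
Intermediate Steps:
K = -13123 (K = (-4403 + 6563) - 15283 = 2160 - 15283 = -13123)
j = 40225/16134 (j = -40225/(-16134) = -40225*(-1/16134) = 40225/16134 ≈ 2.4932)
√(j + K) = √(40225/16134 - 13123) = √(-211686257/16134) = I*√3415346070438/16134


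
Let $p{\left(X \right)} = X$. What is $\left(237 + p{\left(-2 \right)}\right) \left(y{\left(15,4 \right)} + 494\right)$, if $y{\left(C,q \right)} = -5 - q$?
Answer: $113975$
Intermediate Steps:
$\left(237 + p{\left(-2 \right)}\right) \left(y{\left(15,4 \right)} + 494\right) = \left(237 - 2\right) \left(\left(-5 - 4\right) + 494\right) = 235 \left(\left(-5 - 4\right) + 494\right) = 235 \left(-9 + 494\right) = 235 \cdot 485 = 113975$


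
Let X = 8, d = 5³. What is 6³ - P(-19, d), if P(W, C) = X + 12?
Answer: 196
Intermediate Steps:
d = 125
P(W, C) = 20 (P(W, C) = 8 + 12 = 20)
6³ - P(-19, d) = 6³ - 1*20 = 216 - 20 = 196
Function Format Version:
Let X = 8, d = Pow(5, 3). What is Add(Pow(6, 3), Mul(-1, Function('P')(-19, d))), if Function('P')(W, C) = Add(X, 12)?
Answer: 196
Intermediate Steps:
d = 125
Function('P')(W, C) = 20 (Function('P')(W, C) = Add(8, 12) = 20)
Add(Pow(6, 3), Mul(-1, Function('P')(-19, d))) = Add(Pow(6, 3), Mul(-1, 20)) = Add(216, -20) = 196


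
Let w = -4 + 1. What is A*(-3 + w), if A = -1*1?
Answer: 6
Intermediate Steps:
w = -3
A = -1
A*(-3 + w) = -(-3 - 3) = -1*(-6) = 6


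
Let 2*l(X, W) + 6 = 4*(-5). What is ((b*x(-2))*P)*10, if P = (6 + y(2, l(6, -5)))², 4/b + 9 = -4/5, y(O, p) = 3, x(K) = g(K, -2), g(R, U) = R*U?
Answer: -64800/49 ≈ -1322.4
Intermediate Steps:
l(X, W) = -13 (l(X, W) = -3 + (4*(-5))/2 = -3 + (½)*(-20) = -3 - 10 = -13)
x(K) = -2*K (x(K) = K*(-2) = -2*K)
b = -20/49 (b = 4/(-9 - 4/5) = 4/(-9 - 4*⅕) = 4/(-9 - ⅘) = 4/(-49/5) = 4*(-5/49) = -20/49 ≈ -0.40816)
P = 81 (P = (6 + 3)² = 9² = 81)
((b*x(-2))*P)*10 = (-(-40)*(-2)/49*81)*10 = (-20/49*4*81)*10 = -80/49*81*10 = -6480/49*10 = -64800/49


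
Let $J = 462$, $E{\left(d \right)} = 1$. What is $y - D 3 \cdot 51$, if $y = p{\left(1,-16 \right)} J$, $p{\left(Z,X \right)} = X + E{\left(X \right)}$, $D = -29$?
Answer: $-2493$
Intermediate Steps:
$p{\left(Z,X \right)} = 1 + X$ ($p{\left(Z,X \right)} = X + 1 = 1 + X$)
$y = -6930$ ($y = \left(1 - 16\right) 462 = \left(-15\right) 462 = -6930$)
$y - D 3 \cdot 51 = -6930 - \left(-29\right) 3 \cdot 51 = -6930 - \left(-87\right) 51 = -6930 - -4437 = -6930 + 4437 = -2493$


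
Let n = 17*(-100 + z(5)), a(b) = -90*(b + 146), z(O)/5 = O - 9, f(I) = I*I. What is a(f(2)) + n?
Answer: -15540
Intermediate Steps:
f(I) = I²
z(O) = -45 + 5*O (z(O) = 5*(O - 9) = 5*(-9 + O) = -45 + 5*O)
a(b) = -13140 - 90*b (a(b) = -90*(146 + b) = -13140 - 90*b)
n = -2040 (n = 17*(-100 + (-45 + 5*5)) = 17*(-100 + (-45 + 25)) = 17*(-100 - 20) = 17*(-120) = -2040)
a(f(2)) + n = (-13140 - 90*2²) - 2040 = (-13140 - 90*4) - 2040 = (-13140 - 360) - 2040 = -13500 - 2040 = -15540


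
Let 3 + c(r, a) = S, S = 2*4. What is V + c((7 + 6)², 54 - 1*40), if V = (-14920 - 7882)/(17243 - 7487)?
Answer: 12989/4878 ≈ 2.6628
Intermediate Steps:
S = 8
c(r, a) = 5 (c(r, a) = -3 + 8 = 5)
V = -11401/4878 (V = -22802/9756 = -22802*1/9756 = -11401/4878 ≈ -2.3372)
V + c((7 + 6)², 54 - 1*40) = -11401/4878 + 5 = 12989/4878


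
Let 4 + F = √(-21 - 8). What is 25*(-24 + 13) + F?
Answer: -279 + I*√29 ≈ -279.0 + 5.3852*I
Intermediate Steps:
F = -4 + I*√29 (F = -4 + √(-21 - 8) = -4 + √(-29) = -4 + I*√29 ≈ -4.0 + 5.3852*I)
25*(-24 + 13) + F = 25*(-24 + 13) + (-4 + I*√29) = 25*(-11) + (-4 + I*√29) = -275 + (-4 + I*√29) = -279 + I*√29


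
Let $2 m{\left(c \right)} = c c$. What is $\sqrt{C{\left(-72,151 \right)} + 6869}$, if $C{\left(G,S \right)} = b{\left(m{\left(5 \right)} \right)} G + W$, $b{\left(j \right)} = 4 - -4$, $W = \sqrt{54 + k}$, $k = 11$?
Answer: $\sqrt{6293 + \sqrt{65}} \approx 79.379$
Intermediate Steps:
$m{\left(c \right)} = \frac{c^{2}}{2}$ ($m{\left(c \right)} = \frac{c c}{2} = \frac{c^{2}}{2}$)
$W = \sqrt{65}$ ($W = \sqrt{54 + 11} = \sqrt{65} \approx 8.0623$)
$b{\left(j \right)} = 8$ ($b{\left(j \right)} = 4 + 4 = 8$)
$C{\left(G,S \right)} = \sqrt{65} + 8 G$ ($C{\left(G,S \right)} = 8 G + \sqrt{65} = \sqrt{65} + 8 G$)
$\sqrt{C{\left(-72,151 \right)} + 6869} = \sqrt{\left(\sqrt{65} + 8 \left(-72\right)\right) + 6869} = \sqrt{\left(\sqrt{65} - 576\right) + 6869} = \sqrt{\left(-576 + \sqrt{65}\right) + 6869} = \sqrt{6293 + \sqrt{65}}$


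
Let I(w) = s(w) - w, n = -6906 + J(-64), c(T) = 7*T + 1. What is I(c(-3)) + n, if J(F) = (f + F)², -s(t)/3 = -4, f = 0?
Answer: -2778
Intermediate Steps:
s(t) = 12 (s(t) = -3*(-4) = 12)
c(T) = 1 + 7*T
J(F) = F² (J(F) = (0 + F)² = F²)
n = -2810 (n = -6906 + (-64)² = -6906 + 4096 = -2810)
I(w) = 12 - w
I(c(-3)) + n = (12 - (1 + 7*(-3))) - 2810 = (12 - (1 - 21)) - 2810 = (12 - 1*(-20)) - 2810 = (12 + 20) - 2810 = 32 - 2810 = -2778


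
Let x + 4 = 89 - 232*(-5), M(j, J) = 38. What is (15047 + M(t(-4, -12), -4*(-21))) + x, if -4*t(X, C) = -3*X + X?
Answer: 16330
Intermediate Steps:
t(X, C) = X/2 (t(X, C) = -(-3*X + X)/4 = -(-1)*X/2 = X/2)
x = 1245 (x = -4 + (89 - 232*(-5)) = -4 + (89 - 58*(-20)) = -4 + (89 + 1160) = -4 + 1249 = 1245)
(15047 + M(t(-4, -12), -4*(-21))) + x = (15047 + 38) + 1245 = 15085 + 1245 = 16330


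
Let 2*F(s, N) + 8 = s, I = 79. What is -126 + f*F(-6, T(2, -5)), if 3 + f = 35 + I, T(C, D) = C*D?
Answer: -903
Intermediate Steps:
F(s, N) = -4 + s/2
f = 111 (f = -3 + (35 + 79) = -3 + 114 = 111)
-126 + f*F(-6, T(2, -5)) = -126 + 111*(-4 + (½)*(-6)) = -126 + 111*(-4 - 3) = -126 + 111*(-7) = -126 - 777 = -903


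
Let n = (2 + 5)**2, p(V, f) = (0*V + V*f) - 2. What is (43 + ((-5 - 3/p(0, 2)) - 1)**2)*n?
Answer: 12397/4 ≈ 3099.3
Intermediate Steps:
p(V, f) = -2 + V*f (p(V, f) = (0 + V*f) - 2 = V*f - 2 = -2 + V*f)
n = 49 (n = 7**2 = 49)
(43 + ((-5 - 3/p(0, 2)) - 1)**2)*n = (43 + ((-5 - 3/(-2 + 0*2)) - 1)**2)*49 = (43 + ((-5 - 3/(-2 + 0)) - 1)**2)*49 = (43 + ((-5 - 3/(-2)) - 1)**2)*49 = (43 + ((-5 - 3*(-1/2)) - 1)**2)*49 = (43 + ((-5 + 3/2) - 1)**2)*49 = (43 + (-7/2 - 1)**2)*49 = (43 + (-9/2)**2)*49 = (43 + 81/4)*49 = (253/4)*49 = 12397/4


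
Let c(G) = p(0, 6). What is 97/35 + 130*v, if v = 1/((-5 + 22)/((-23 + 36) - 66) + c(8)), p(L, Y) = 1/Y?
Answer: -206021/245 ≈ -840.90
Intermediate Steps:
c(G) = ⅙ (c(G) = 1/6 = ⅙)
v = -318/49 (v = 1/((-5 + 22)/((-23 + 36) - 66) + ⅙) = 1/(17/(13 - 66) + ⅙) = 1/(17/(-53) + ⅙) = 1/(17*(-1/53) + ⅙) = 1/(-17/53 + ⅙) = 1/(-49/318) = -318/49 ≈ -6.4898)
97/35 + 130*v = 97/35 + 130*(-318/49) = 97*(1/35) - 41340/49 = 97/35 - 41340/49 = -206021/245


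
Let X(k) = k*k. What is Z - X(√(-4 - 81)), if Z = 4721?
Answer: 4806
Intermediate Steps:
X(k) = k²
Z - X(√(-4 - 81)) = 4721 - (√(-4 - 81))² = 4721 - (√(-85))² = 4721 - (I*√85)² = 4721 - 1*(-85) = 4721 + 85 = 4806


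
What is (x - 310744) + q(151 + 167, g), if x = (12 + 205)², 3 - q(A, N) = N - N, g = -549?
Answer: -263652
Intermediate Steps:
q(A, N) = 3 (q(A, N) = 3 - (N - N) = 3 - 1*0 = 3 + 0 = 3)
x = 47089 (x = 217² = 47089)
(x - 310744) + q(151 + 167, g) = (47089 - 310744) + 3 = -263655 + 3 = -263652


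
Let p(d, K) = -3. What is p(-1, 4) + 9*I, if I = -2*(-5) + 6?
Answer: 141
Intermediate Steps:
I = 16 (I = 10 + 6 = 16)
p(-1, 4) + 9*I = -3 + 9*16 = -3 + 144 = 141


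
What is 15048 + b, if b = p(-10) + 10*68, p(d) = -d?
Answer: 15738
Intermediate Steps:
b = 690 (b = -1*(-10) + 10*68 = 10 + 680 = 690)
15048 + b = 15048 + 690 = 15738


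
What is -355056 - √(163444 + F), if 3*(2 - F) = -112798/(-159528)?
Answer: -355056 - √899559068159/2346 ≈ -3.5546e+5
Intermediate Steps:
F = 422185/239292 (F = 2 - (-112798)/(3*(-159528)) = 2 - (-112798)*(-1)/(3*159528) = 2 - ⅓*56399/79764 = 2 - 56399/239292 = 422185/239292 ≈ 1.7643)
-355056 - √(163444 + F) = -355056 - √(163444 + 422185/239292) = -355056 - √(39111263833/239292) = -355056 - √899559068159/2346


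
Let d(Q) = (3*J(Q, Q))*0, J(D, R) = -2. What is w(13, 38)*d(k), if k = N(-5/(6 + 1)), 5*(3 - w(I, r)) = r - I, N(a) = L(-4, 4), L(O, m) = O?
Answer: 0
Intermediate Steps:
N(a) = -4
w(I, r) = 3 - r/5 + I/5 (w(I, r) = 3 - (r - I)/5 = 3 + (-r/5 + I/5) = 3 - r/5 + I/5)
k = -4
d(Q) = 0 (d(Q) = (3*(-2))*0 = -6*0 = 0)
w(13, 38)*d(k) = (3 - ⅕*38 + (⅕)*13)*0 = (3 - 38/5 + 13/5)*0 = -2*0 = 0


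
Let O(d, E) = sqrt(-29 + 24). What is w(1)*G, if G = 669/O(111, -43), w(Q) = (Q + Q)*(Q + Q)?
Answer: -2676*I*sqrt(5)/5 ≈ -1196.7*I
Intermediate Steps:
O(d, E) = I*sqrt(5) (O(d, E) = sqrt(-5) = I*sqrt(5))
w(Q) = 4*Q**2 (w(Q) = (2*Q)*(2*Q) = 4*Q**2)
G = -669*I*sqrt(5)/5 (G = 669/((I*sqrt(5))) = 669*(-I*sqrt(5)/5) = -669*I*sqrt(5)/5 ≈ -299.19*I)
w(1)*G = (4*1**2)*(-669*I*sqrt(5)/5) = (4*1)*(-669*I*sqrt(5)/5) = 4*(-669*I*sqrt(5)/5) = -2676*I*sqrt(5)/5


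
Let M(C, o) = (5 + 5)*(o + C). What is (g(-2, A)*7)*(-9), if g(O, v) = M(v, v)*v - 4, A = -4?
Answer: -19908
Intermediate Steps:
M(C, o) = 10*C + 10*o (M(C, o) = 10*(C + o) = 10*C + 10*o)
g(O, v) = -4 + 20*v² (g(O, v) = (10*v + 10*v)*v - 4 = (20*v)*v - 4 = 20*v² - 4 = -4 + 20*v²)
(g(-2, A)*7)*(-9) = ((-4 + 20*(-4)²)*7)*(-9) = ((-4 + 20*16)*7)*(-9) = ((-4 + 320)*7)*(-9) = (316*7)*(-9) = 2212*(-9) = -19908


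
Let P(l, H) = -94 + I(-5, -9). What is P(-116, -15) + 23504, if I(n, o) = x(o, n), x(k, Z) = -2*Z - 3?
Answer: 23417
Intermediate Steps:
x(k, Z) = -3 - 2*Z
I(n, o) = -3 - 2*n
P(l, H) = -87 (P(l, H) = -94 + (-3 - 2*(-5)) = -94 + (-3 + 10) = -94 + 7 = -87)
P(-116, -15) + 23504 = -87 + 23504 = 23417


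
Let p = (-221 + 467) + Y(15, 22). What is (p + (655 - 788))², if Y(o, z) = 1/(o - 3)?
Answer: 1841449/144 ≈ 12788.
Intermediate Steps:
Y(o, z) = 1/(-3 + o)
p = 2953/12 (p = (-221 + 467) + 1/(-3 + 15) = 246 + 1/12 = 2953/12 ≈ 246.08)
(p + (655 - 788))² = (2953/12 + (655 - 788))² = (2953/12 - 133)² = (1357/12)² = 1841449/144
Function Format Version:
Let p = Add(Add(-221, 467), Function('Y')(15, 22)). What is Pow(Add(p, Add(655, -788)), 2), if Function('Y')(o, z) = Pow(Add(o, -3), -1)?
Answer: Rational(1841449, 144) ≈ 12788.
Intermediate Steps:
Function('Y')(o, z) = Pow(Add(-3, o), -1)
p = Rational(2953, 12) (p = Add(Add(-221, 467), Pow(Add(-3, 15), -1)) = Add(246, Pow(12, -1)) = Add(246, Rational(1, 12)) = Rational(2953, 12) ≈ 246.08)
Pow(Add(p, Add(655, -788)), 2) = Pow(Add(Rational(2953, 12), Add(655, -788)), 2) = Pow(Add(Rational(2953, 12), -133), 2) = Pow(Rational(1357, 12), 2) = Rational(1841449, 144)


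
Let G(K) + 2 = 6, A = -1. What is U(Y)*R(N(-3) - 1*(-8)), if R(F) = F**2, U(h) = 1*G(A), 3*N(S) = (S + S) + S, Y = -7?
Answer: 100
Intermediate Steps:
G(K) = 4 (G(K) = -2 + 6 = 4)
N(S) = S (N(S) = ((S + S) + S)/3 = (2*S + S)/3 = (3*S)/3 = S)
U(h) = 4 (U(h) = 1*4 = 4)
U(Y)*R(N(-3) - 1*(-8)) = 4*(-3 - 1*(-8))**2 = 4*(-3 + 8)**2 = 4*5**2 = 4*25 = 100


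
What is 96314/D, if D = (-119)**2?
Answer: 96314/14161 ≈ 6.8014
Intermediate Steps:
D = 14161
96314/D = 96314/14161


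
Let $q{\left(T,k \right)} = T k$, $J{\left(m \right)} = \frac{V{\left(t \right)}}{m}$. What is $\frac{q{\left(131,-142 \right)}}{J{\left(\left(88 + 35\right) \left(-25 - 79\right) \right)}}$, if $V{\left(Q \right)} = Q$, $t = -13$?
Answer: $-18304368$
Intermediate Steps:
$J{\left(m \right)} = - \frac{13}{m}$
$\frac{q{\left(131,-142 \right)}}{J{\left(\left(88 + 35\right) \left(-25 - 79\right) \right)}} = \frac{131 \left(-142\right)}{\left(-13\right) \frac{1}{\left(88 + 35\right) \left(-25 - 79\right)}} = - \frac{18602}{\left(-13\right) \frac{1}{123 \left(-104\right)}} = - \frac{18602}{\left(-13\right) \frac{1}{-12792}} = - \frac{18602}{\left(-13\right) \left(- \frac{1}{12792}\right)} = - 18602 \frac{1}{\frac{1}{984}} = \left(-18602\right) 984 = -18304368$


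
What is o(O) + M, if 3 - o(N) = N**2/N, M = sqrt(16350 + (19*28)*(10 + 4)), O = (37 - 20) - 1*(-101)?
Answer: -115 + sqrt(23798) ≈ 39.266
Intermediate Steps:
O = 118 (O = 17 + 101 = 118)
M = sqrt(23798) (M = sqrt(16350 + 532*14) = sqrt(16350 + 7448) = sqrt(23798) ≈ 154.27)
o(N) = 3 - N (o(N) = 3 - N**2/N = 3 - N)
o(O) + M = (3 - 1*118) + sqrt(23798) = (3 - 118) + sqrt(23798) = -115 + sqrt(23798)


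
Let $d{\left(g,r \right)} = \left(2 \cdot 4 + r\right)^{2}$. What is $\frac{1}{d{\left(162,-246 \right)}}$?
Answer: $\frac{1}{56644} \approx 1.7654 \cdot 10^{-5}$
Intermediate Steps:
$d{\left(g,r \right)} = \left(8 + r\right)^{2}$
$\frac{1}{d{\left(162,-246 \right)}} = \frac{1}{\left(8 - 246\right)^{2}} = \frac{1}{\left(-238\right)^{2}} = \frac{1}{56644}$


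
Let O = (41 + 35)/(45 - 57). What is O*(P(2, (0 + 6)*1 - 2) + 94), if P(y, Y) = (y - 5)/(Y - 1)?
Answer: -589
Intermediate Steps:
O = -19/3 (O = 76/(-12) = 76*(-1/12) = -19/3 ≈ -6.3333)
P(y, Y) = (-5 + y)/(-1 + Y)
O*(P(2, (0 + 6)*1 - 2) + 94) = -19*((-5 + 2)/(-1 + ((0 + 6)*1 - 2)) + 94)/3 = -19*(-3/(-1 + (6*1 - 2)) + 94)/3 = -19*(-3/(-1 + (6 - 2)) + 94)/3 = -19*(-3/(-1 + 4) + 94)/3 = -19*(-3/3 + 94)/3 = -19*((⅓)*(-3) + 94)/3 = -19*(-1 + 94)/3 = -19/3*93 = -589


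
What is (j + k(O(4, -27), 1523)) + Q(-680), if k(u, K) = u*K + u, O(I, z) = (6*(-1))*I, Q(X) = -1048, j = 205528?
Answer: 167904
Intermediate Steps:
O(I, z) = -6*I
k(u, K) = u + K*u (k(u, K) = K*u + u = u + K*u)
(j + k(O(4, -27), 1523)) + Q(-680) = (205528 + (-6*4)*(1 + 1523)) - 1048 = (205528 - 24*1524) - 1048 = (205528 - 36576) - 1048 = 168952 - 1048 = 167904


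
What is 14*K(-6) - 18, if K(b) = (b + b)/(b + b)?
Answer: -4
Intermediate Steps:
K(b) = 1 (K(b) = (2*b)/((2*b)) = (2*b)*(1/(2*b)) = 1)
14*K(-6) - 18 = 14*1 - 18 = 14 - 18 = -4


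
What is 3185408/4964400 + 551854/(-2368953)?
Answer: 33378179446/81669654675 ≈ 0.40870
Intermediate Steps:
3185408/4964400 + 551854/(-2368953) = 3185408*(1/4964400) + 551854*(-1/2368953) = 199088/310275 - 551854/2368953 = 33378179446/81669654675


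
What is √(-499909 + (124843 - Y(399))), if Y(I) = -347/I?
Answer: I*√59710743813/399 ≈ 612.43*I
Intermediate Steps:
√(-499909 + (124843 - Y(399))) = √(-499909 + (124843 - (-347)/399)) = √(-499909 + (124843 - 1*(-347/399))) = √(-499909 + (124843 + 347/399)) = √(-499909 + 49812704/399) = √(-149650987/399) = I*√59710743813/399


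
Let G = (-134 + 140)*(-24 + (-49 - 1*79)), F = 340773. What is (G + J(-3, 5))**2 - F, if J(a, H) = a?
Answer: 496452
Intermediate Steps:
G = -912 (G = 6*(-24 + (-49 - 79)) = 6*(-24 - 128) = 6*(-152) = -912)
(G + J(-3, 5))**2 - F = (-912 - 3)**2 - 1*340773 = (-915)**2 - 340773 = 837225 - 340773 = 496452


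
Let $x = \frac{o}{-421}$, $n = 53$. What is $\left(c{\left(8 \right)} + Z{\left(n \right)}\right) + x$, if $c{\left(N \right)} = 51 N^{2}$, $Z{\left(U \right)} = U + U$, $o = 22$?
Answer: $\frac{1418748}{421} \approx 3369.9$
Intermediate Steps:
$x = - \frac{22}{421}$ ($x = \frac{22}{-421} = 22 \left(- \frac{1}{421}\right) = - \frac{22}{421} \approx -0.052257$)
$Z{\left(U \right)} = 2 U$
$\left(c{\left(8 \right)} + Z{\left(n \right)}\right) + x = \left(51 \cdot 8^{2} + 2 \cdot 53\right) - \frac{22}{421} = \left(51 \cdot 64 + 106\right) - \frac{22}{421} = \left(3264 + 106\right) - \frac{22}{421} = 3370 - \frac{22}{421} = \frac{1418748}{421}$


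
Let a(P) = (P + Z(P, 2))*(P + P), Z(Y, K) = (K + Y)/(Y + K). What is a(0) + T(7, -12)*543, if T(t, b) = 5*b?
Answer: -32580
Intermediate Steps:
Z(Y, K) = 1 (Z(Y, K) = (K + Y)/(K + Y) = 1)
a(P) = 2*P*(1 + P) (a(P) = (P + 1)*(P + P) = (1 + P)*(2*P) = 2*P*(1 + P))
a(0) + T(7, -12)*543 = 2*0*(1 + 0) + (5*(-12))*543 = 2*0*1 - 60*543 = 0 - 32580 = -32580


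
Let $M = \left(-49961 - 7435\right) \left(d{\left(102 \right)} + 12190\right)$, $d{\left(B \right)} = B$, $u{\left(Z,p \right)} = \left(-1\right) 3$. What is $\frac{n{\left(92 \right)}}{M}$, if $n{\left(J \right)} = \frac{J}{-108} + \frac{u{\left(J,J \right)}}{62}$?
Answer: $\frac{1507}{1181026471968} \approx 1.276 \cdot 10^{-9}$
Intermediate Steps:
$u{\left(Z,p \right)} = -3$
$n{\left(J \right)} = - \frac{3}{62} - \frac{J}{108}$ ($n{\left(J \right)} = \frac{J}{-108} - \frac{3}{62} = J \left(- \frac{1}{108}\right) - \frac{3}{62} = - \frac{J}{108} - \frac{3}{62} = - \frac{3}{62} - \frac{J}{108}$)
$M = -705511632$ ($M = \left(-49961 - 7435\right) \left(102 + 12190\right) = \left(-57396\right) 12292 = -705511632$)
$\frac{n{\left(92 \right)}}{M} = \frac{- \frac{3}{62} - \frac{23}{27}}{-705511632} = \left(- \frac{3}{62} - \frac{23}{27}\right) \left(- \frac{1}{705511632}\right) = \left(- \frac{1507}{1674}\right) \left(- \frac{1}{705511632}\right) = \frac{1507}{1181026471968}$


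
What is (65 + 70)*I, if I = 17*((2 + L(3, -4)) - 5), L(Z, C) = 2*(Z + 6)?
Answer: 34425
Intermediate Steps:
L(Z, C) = 12 + 2*Z (L(Z, C) = 2*(6 + Z) = 12 + 2*Z)
I = 255 (I = 17*((2 + (12 + 2*3)) - 5) = 17*((2 + (12 + 6)) - 5) = 17*((2 + 18) - 5) = 17*(20 - 5) = 17*15 = 255)
(65 + 70)*I = (65 + 70)*255 = 135*255 = 34425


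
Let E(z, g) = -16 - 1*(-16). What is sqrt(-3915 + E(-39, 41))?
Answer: 3*I*sqrt(435) ≈ 62.57*I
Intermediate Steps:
E(z, g) = 0 (E(z, g) = -16 + 16 = 0)
sqrt(-3915 + E(-39, 41)) = sqrt(-3915 + 0) = sqrt(-3915) = 3*I*sqrt(435)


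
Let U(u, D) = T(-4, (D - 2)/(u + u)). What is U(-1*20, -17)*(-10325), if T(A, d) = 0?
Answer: 0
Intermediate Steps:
U(u, D) = 0
U(-1*20, -17)*(-10325) = 0*(-10325) = 0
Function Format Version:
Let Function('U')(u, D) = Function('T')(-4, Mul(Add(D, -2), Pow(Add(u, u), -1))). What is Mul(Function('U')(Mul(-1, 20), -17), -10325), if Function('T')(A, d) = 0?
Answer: 0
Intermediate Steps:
Function('U')(u, D) = 0
Mul(Function('U')(Mul(-1, 20), -17), -10325) = Mul(0, -10325) = 0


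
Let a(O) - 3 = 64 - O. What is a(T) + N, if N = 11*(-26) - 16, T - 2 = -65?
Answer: -172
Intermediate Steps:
T = -63 (T = 2 - 65 = -63)
a(O) = 67 - O (a(O) = 3 + (64 - O) = 67 - O)
N = -302 (N = -286 - 16 = -302)
a(T) + N = (67 - 1*(-63)) - 302 = (67 + 63) - 302 = 130 - 302 = -172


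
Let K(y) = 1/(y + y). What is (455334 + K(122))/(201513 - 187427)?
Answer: 111101497/3436984 ≈ 32.325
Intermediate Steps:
K(y) = 1/(2*y)
(455334 + K(122))/(201513 - 187427) = (455334 + (1/2)/122)/(201513 - 187427) = (455334 + (1/2)*(1/122))/14086 = (455334 + 1/244)*(1/14086) = (111101497/244)*(1/14086) = 111101497/3436984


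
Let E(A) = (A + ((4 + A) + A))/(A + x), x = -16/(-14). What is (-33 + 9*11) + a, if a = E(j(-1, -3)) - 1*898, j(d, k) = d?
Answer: -825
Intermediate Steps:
x = 8/7 (x = -16*(-1/14) = 8/7 ≈ 1.1429)
E(A) = (4 + 3*A)/(8/7 + A) (E(A) = (A + ((4 + A) + A))/(A + 8/7) = (A + (4 + 2*A))/(8/7 + A) = (4 + 3*A)/(8/7 + A))
a = -891 (a = 7*(4 + 3*(-1))/(8 + 7*(-1)) - 1*898 = 7*(4 - 3)/(8 - 7) - 898 = 7*1/1 - 898 = 7*1*1 - 898 = 7 - 898 = -891)
(-33 + 9*11) + a = (-33 + 9*11) - 891 = (-33 + 99) - 891 = 66 - 891 = -825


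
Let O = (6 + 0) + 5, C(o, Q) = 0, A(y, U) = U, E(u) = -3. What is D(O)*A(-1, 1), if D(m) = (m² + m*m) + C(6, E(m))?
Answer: 242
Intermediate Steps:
O = 11 (O = 6 + 5 = 11)
D(m) = 2*m² (D(m) = (m² + m*m) + 0 = (m² + m²) + 0 = 2*m² + 0 = 2*m²)
D(O)*A(-1, 1) = (2*11²)*1 = (2*121)*1 = 242*1 = 242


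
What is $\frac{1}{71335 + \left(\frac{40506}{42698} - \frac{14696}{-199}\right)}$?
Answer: $\frac{4248451}{303381027336} \approx 1.4004 \cdot 10^{-5}$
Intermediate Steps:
$\frac{1}{71335 + \left(\frac{40506}{42698} - \frac{14696}{-199}\right)} = \frac{1}{71335 + \left(40506 \cdot \frac{1}{42698} - - \frac{14696}{199}\right)} = \frac{1}{71335 + \left(\frac{20253}{21349} + \frac{14696}{199}\right)} = \frac{1}{71335 + \frac{317775251}{4248451}} = \frac{1}{\frac{303381027336}{4248451}} = \frac{4248451}{303381027336}$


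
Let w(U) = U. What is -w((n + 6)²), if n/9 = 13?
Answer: -15129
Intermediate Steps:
n = 117 (n = 9*13 = 117)
-w((n + 6)²) = -(117 + 6)² = -1*123² = -1*15129 = -15129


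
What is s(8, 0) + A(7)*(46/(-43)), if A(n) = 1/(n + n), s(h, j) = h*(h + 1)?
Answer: 21649/301 ≈ 71.924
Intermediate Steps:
s(h, j) = h*(1 + h)
A(n) = 1/(2*n)
s(8, 0) + A(7)*(46/(-43)) = 8*(1 + 8) + ((½)/7)*(46/(-43)) = 8*9 + ((½)*(⅐))*(46*(-1/43)) = 72 + (1/14)*(-46/43) = 72 - 23/301 = 21649/301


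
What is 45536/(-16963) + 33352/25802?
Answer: -304584948/218839663 ≈ -1.3918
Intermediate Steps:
45536/(-16963) + 33352/25802 = 45536*(-1/16963) + 33352*(1/25802) = -45536/16963 + 16676/12901 = -304584948/218839663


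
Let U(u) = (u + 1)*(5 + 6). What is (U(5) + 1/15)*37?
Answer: 36667/15 ≈ 2444.5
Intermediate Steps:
U(u) = 11 + 11*u (U(u) = (1 + u)*11 = 11 + 11*u)
(U(5) + 1/15)*37 = ((11 + 11*5) + 1/15)*37 = ((11 + 55) + 1/15)*37 = (66 + 1/15)*37 = (991/15)*37 = 36667/15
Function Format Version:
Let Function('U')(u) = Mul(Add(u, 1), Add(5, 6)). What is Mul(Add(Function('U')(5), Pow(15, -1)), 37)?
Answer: Rational(36667, 15) ≈ 2444.5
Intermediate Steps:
Function('U')(u) = Add(11, Mul(11, u)) (Function('U')(u) = Mul(Add(1, u), 11) = Add(11, Mul(11, u)))
Mul(Add(Function('U')(5), Pow(15, -1)), 37) = Mul(Add(Add(11, Mul(11, 5)), Pow(15, -1)), 37) = Mul(Add(Add(11, 55), Rational(1, 15)), 37) = Mul(Add(66, Rational(1, 15)), 37) = Mul(Rational(991, 15), 37) = Rational(36667, 15)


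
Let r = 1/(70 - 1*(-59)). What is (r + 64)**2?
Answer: 68178049/16641 ≈ 4097.0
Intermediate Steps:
r = 1/129 (r = 1/(70 + 59) = 1/129 ≈ 0.0077519)
(r + 64)**2 = (1/129 + 64)**2 = (8257/129)**2 = 68178049/16641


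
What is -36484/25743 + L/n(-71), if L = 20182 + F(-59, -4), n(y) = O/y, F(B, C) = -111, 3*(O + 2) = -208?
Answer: 110046683813/5509002 ≈ 19976.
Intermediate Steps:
O = -214/3 (O = -2 + (⅓)*(-208) = -2 - 208/3 = -214/3 ≈ -71.333)
n(y) = -214/(3*y)
L = 20071 (L = 20182 - 111 = 20071)
-36484/25743 + L/n(-71) = -36484/25743 + 20071/((-214/3/(-71))) = -36484*1/25743 + 20071/((-214/3*(-1/71))) = -36484/25743 + 20071/(214/213) = -36484/25743 + 20071*(213/214) = -36484/25743 + 4275123/214 = 110046683813/5509002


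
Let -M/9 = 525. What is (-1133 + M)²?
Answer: 34316164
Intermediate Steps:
M = -4725 (M = -9*525 = -4725)
(-1133 + M)² = (-1133 - 4725)² = (-5858)² = 34316164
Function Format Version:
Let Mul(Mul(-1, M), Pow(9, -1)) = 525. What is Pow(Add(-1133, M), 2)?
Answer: 34316164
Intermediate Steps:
M = -4725 (M = Mul(-9, 525) = -4725)
Pow(Add(-1133, M), 2) = Pow(Add(-1133, -4725), 2) = Pow(-5858, 2) = 34316164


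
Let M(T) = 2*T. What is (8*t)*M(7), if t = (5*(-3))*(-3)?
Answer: 5040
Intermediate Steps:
t = 45 (t = -15*(-3) = 45)
(8*t)*M(7) = (8*45)*(2*7) = 360*14 = 5040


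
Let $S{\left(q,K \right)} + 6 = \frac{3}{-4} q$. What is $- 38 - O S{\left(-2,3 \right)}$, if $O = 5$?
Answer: $-855$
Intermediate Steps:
$S{\left(q,K \right)} = -6 - \frac{3 q}{4}$ ($S{\left(q,K \right)} = -6 + \frac{3}{-4} q = -6 + 3 \left(- \frac{1}{4}\right) q = -6 - \frac{3 q}{4}$)
$- 38 - O S{\left(-2,3 \right)} = - 38 \left(-1\right) 5 \left(-6 - - \frac{3}{2}\right) = - 38 \left(- 5 \left(-6 + \frac{3}{2}\right)\right) = - 38 \left(\left(-5\right) \left(- \frac{9}{2}\right)\right) = \left(-38\right) \frac{45}{2} = -855$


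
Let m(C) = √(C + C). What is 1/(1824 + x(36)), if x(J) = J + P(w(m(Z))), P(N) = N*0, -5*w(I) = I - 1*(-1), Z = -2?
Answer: 1/1860 ≈ 0.00053763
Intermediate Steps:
m(C) = √2*√C (m(C) = √(2*C) = √2*√C)
w(I) = -⅕ - I/5 (w(I) = -(I - 1*(-1))/5 = -(I + 1)/5 = -(1 + I)/5 = -⅕ - I/5)
P(N) = 0
x(J) = J (x(J) = J + 0 = J)
1/(1824 + x(36)) = 1/(1824 + 36) = 1/1860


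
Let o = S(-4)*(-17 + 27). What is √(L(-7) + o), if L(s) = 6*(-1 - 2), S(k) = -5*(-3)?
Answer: 2*√33 ≈ 11.489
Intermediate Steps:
S(k) = 15
o = 150 (o = 15*(-17 + 27) = 15*10 = 150)
L(s) = -18 (L(s) = 6*(-3) = -18)
√(L(-7) + o) = √(-18 + 150) = √132 = 2*√33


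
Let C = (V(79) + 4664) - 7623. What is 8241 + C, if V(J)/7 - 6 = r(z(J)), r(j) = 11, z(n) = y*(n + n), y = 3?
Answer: 5401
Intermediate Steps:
z(n) = 6*n (z(n) = 3*(n + n) = 3*(2*n) = 6*n)
V(J) = 119 (V(J) = 42 + 7*11 = 42 + 77 = 119)
C = -2840 (C = (119 + 4664) - 7623 = 4783 - 7623 = -2840)
8241 + C = 8241 - 2840 = 5401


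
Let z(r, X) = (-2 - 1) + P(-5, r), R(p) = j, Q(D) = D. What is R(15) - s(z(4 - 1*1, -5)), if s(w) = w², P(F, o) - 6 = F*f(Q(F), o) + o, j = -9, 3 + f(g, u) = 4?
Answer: -10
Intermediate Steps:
f(g, u) = 1 (f(g, u) = -3 + 4 = 1)
R(p) = -9
P(F, o) = 6 + F + o (P(F, o) = 6 + (F*1 + o) = 6 + (F + o) = 6 + F + o)
z(r, X) = -2 + r (z(r, X) = (-2 - 1) + (6 - 5 + r) = -3 + (1 + r) = -2 + r)
R(15) - s(z(4 - 1*1, -5)) = -9 - (-2 + (4 - 1*1))² = -9 - (-2 + (4 - 1))² = -9 - (-2 + 3)² = -9 - 1*1² = -9 - 1*1 = -9 - 1 = -10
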